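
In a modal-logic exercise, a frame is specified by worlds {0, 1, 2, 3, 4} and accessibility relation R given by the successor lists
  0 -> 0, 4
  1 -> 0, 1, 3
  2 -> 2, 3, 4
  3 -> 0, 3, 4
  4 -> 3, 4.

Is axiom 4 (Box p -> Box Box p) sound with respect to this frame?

No

Axiom 4 corresponds to the accessibility relation being transitive.
Transitive: no — 0 R 4 and 4 R 3, but not 0 R 3.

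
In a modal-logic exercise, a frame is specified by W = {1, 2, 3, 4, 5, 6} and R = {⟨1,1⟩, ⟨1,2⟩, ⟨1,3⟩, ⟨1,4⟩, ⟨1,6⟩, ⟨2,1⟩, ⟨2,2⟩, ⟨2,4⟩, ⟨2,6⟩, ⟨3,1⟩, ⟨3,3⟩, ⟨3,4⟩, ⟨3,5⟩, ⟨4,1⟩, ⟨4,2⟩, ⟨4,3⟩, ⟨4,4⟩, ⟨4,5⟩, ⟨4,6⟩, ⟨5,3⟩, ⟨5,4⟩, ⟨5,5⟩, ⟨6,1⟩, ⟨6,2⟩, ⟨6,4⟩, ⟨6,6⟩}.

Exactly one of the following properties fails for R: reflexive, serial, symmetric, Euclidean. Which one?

Reflexive: yes — every world is R-related to itself.
Serial: yes — every world has a successor (e.g. 1 R 1).
Symmetric: yes — every pair in R has its reverse in R.
Euclidean: no — 1 R 2 and 1 R 3, but not 2 R 3.
Only Euclidean fails.

Euclidean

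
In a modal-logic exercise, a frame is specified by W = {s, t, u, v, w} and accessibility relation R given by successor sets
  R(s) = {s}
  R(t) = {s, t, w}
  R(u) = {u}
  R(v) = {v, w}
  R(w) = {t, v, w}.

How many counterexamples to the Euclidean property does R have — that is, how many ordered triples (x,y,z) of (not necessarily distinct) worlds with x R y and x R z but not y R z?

Enumerating: (t,s,t), (t,s,w), (t,w,s), (w,t,v), (w,v,t).

5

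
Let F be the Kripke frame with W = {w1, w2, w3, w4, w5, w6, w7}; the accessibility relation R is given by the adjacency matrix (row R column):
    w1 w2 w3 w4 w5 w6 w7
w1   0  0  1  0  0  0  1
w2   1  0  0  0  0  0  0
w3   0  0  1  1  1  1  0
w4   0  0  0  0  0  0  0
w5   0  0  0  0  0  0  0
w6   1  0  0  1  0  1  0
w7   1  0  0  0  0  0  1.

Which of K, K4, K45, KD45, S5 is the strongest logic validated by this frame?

Transitive (axiom 4): no — w1 R w3 and w3 R w4, but not w1 R w4.
Euclidean (axiom 5): no — w1 R w3 and w1 R w7, but not w3 R w7.
Serial (axiom D): no — w4 has no R-successor.
Reflexive (axiom T): no — w1 is not related to itself.
So F validates K; K4 would additionally require R to be transitive. The strongest is K.

K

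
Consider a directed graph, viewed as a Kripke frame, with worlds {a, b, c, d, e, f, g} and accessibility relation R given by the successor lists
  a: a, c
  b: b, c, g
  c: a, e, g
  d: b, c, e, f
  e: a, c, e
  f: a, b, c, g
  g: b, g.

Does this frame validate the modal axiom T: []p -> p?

By correspondence theory, T is valid on a frame iff R is reflexive.
Reflexive: no — c is not related to itself.

No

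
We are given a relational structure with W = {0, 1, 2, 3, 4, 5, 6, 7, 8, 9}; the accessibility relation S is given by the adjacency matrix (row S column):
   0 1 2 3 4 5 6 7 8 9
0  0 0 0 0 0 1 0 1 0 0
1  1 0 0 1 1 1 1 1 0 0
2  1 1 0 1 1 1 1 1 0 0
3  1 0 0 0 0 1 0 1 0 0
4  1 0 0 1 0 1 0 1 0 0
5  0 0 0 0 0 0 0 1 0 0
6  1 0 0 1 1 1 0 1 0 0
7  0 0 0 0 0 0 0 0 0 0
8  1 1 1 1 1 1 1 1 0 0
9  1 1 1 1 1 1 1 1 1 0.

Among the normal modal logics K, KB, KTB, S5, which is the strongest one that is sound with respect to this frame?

Symmetric (axiom B): no — 0 S 5 but not 5 S 0.
Reflexive (axiom T): no — 0 is not related to itself.
Euclidean (axiom 5): no — 0 S 7 and 0 S 5, but not 7 S 5.
So F validates K; KB would additionally require S to be symmetric. The strongest is K.

K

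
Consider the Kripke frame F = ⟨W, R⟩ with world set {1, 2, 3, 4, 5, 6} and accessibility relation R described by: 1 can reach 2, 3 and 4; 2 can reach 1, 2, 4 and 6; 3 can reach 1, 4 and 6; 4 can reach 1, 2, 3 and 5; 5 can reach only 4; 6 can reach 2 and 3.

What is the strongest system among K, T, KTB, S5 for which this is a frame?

K

Reflexive (axiom T): no — 1 is not related to itself.
Symmetric (axiom B): yes — every pair in R has its reverse in R.
Euclidean (axiom 5): no — 1 R 2 and 1 R 3, but not 2 R 3.
So F validates K; T would additionally require R to be reflexive. The strongest is K.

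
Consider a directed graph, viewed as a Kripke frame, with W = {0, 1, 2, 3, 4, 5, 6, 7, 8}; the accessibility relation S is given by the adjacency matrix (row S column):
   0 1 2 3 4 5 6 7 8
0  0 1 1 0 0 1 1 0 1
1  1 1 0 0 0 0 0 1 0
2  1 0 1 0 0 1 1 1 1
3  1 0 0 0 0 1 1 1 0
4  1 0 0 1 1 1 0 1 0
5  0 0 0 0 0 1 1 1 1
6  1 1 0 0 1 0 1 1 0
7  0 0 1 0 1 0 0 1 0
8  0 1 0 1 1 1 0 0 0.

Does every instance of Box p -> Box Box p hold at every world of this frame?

By correspondence theory, 4 is valid on a frame iff S is transitive.
Transitive: no — 0 S 1 and 1 S 7, but not 0 S 7.

No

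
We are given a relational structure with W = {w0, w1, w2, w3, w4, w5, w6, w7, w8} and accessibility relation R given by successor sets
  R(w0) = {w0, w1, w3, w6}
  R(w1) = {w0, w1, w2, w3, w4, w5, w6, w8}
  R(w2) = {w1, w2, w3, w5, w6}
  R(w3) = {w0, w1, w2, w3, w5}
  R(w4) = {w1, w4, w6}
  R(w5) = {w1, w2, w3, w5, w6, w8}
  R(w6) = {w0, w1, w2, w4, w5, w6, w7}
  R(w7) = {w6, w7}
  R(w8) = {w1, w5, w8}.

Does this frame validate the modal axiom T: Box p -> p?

Yes

Axiom T corresponds to the accessibility relation being reflexive.
Reflexive: yes — every world is R-related to itself.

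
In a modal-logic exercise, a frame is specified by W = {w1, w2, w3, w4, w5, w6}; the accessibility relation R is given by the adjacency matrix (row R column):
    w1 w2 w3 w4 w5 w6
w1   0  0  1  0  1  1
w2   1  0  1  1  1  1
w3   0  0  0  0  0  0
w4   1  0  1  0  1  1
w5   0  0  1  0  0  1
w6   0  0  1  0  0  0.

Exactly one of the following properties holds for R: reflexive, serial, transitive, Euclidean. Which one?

transitive

Reflexive: no — w1 is not related to itself.
Serial: no — w3 has no R-successor.
Transitive: yes — every two-step R-path is closed by a direct edge.
Euclidean: no — w1 R w3 and w1 R w5, but not w3 R w5.
Only transitive holds.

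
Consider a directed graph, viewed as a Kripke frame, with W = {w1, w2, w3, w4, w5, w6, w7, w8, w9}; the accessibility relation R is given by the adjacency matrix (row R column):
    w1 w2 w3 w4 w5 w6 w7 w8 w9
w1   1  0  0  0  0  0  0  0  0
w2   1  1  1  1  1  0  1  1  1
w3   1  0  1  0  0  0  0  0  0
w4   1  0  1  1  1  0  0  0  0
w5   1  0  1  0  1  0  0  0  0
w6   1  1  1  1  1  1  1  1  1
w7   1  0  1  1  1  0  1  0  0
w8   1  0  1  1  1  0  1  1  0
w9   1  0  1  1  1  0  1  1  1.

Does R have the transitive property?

Yes

Transitive: yes — every two-step R-path is closed by a direct edge.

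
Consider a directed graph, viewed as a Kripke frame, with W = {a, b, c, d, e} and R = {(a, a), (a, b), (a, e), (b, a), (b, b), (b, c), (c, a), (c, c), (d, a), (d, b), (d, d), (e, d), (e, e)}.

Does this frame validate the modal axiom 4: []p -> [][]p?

By correspondence theory, 4 is valid on a frame iff R is transitive.
Transitive: no — a R b and b R c, but not a R c.

No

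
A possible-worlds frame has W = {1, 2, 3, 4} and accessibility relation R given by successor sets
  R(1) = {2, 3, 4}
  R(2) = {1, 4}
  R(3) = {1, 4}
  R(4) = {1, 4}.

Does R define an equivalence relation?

Reflexive: no — 1 is not related to itself.
Symmetric: no — 2 R 4 but not 4 R 2.
Transitive: no — 2 R 1 and 1 R 3, but not 2 R 3.
So R is not an equivalence relation.

No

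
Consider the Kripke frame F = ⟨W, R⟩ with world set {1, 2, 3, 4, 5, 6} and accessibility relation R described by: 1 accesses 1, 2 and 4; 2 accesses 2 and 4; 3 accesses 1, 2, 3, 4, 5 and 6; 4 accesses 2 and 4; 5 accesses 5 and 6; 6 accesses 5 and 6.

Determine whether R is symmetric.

No

Symmetric: no — 1 R 2 but not 2 R 1.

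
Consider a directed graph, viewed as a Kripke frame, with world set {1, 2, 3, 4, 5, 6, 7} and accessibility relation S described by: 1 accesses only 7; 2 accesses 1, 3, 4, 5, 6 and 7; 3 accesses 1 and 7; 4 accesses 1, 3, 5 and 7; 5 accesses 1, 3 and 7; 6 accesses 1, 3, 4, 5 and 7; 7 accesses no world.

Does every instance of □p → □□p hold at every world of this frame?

By correspondence theory, 4 is valid on a frame iff S is transitive.
Transitive: yes — every two-step S-path is closed by a direct edge.

Yes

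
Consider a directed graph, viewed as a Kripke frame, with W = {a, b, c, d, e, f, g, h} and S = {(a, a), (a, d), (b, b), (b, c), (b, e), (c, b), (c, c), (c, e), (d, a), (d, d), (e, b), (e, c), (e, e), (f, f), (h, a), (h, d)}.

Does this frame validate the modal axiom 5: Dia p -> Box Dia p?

The schema 5 characterises exactly the Euclidean frames.
Euclidean: yes — any two successors of a common world are S-related.

Yes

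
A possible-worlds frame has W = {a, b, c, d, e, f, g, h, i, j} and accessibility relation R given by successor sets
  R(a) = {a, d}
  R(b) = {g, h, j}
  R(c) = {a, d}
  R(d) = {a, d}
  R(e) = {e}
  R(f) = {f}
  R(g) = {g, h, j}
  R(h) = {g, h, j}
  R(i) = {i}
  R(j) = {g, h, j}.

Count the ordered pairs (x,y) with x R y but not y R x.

Enumerating: (b,g), (b,h), (b,j), (c,a), (c,d).

5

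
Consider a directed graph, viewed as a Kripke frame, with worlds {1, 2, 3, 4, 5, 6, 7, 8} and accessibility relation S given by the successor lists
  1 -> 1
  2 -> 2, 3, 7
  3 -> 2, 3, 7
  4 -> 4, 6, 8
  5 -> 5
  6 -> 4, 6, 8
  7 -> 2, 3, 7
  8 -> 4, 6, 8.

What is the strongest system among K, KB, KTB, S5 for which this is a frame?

S5

Symmetric (axiom B): yes — every pair in S has its reverse in S.
Reflexive (axiom T): yes — every world is S-related to itself.
Euclidean (axiom 5): yes — any two successors of a common world are S-related.
So F validates K, KB, KTB, S5. The strongest is S5.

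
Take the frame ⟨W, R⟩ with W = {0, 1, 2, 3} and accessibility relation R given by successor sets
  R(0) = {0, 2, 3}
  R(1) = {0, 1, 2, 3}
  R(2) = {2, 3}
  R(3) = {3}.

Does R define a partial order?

Reflexive: yes — every world is R-related to itself.
Transitive: yes — every two-step R-path is closed by a direct edge.
Antisymmetric: yes — no distinct pair is related both ways.
So R is a partial order.

Yes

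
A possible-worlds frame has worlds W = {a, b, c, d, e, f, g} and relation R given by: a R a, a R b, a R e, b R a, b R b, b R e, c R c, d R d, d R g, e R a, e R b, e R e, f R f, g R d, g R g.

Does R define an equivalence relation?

Reflexive: yes — every world is R-related to itself.
Symmetric: yes — every pair in R has its reverse in R.
Transitive: yes — every two-step R-path is closed by a direct edge.
So R is an equivalence relation.

Yes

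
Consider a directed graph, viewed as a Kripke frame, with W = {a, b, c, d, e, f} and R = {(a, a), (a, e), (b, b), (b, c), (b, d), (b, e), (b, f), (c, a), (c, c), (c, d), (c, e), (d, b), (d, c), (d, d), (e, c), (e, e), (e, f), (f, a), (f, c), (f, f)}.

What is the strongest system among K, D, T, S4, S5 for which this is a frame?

T

Serial (axiom D): yes — every world has a successor (e.g. a R a).
Reflexive (axiom T): yes — every world is R-related to itself.
Transitive (axiom 4): no — a R e and e R c, but not a R c.
Euclidean (axiom 5): no — b R c and b R f, but not c R f.
So F validates K, D, T; S4 would additionally require R to be transitive. The strongest is T.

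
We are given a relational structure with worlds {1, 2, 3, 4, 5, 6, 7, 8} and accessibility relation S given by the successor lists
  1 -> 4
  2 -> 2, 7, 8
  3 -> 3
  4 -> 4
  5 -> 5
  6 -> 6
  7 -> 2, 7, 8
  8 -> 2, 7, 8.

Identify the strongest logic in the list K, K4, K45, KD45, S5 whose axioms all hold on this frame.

KD45

Transitive (axiom 4): yes — every two-step S-path is closed by a direct edge.
Euclidean (axiom 5): yes — any two successors of a common world are S-related.
Serial (axiom D): yes — every world has a successor (e.g. 1 S 4).
Reflexive (axiom T): no — 1 is not related to itself.
So F validates K, K4, K45, KD45; S5 would additionally require S to be reflexive. The strongest is KD45.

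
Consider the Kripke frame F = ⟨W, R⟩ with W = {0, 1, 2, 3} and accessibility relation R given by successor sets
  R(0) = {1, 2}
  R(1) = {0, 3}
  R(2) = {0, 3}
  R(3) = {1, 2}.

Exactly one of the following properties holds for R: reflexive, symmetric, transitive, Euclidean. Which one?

symmetric

Reflexive: no — 0 is not related to itself.
Symmetric: yes — every pair in R has its reverse in R.
Transitive: no — 0 R 1 and 1 R 3, but not 0 R 3.
Euclidean: no — 0 R 1 and 0 R 2, but not 1 R 2.
Only symmetric holds.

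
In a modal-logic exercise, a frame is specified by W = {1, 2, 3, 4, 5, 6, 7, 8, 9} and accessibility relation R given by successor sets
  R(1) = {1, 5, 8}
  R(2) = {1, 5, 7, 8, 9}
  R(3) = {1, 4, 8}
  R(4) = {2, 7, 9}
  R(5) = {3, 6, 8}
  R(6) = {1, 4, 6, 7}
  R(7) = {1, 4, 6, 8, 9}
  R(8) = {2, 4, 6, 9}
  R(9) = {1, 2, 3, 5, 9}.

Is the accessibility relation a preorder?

No

Reflexive: no — 2 is not related to itself.
Transitive: no — 1 R 5 and 5 R 3, but not 1 R 3.
So R is not a preorder.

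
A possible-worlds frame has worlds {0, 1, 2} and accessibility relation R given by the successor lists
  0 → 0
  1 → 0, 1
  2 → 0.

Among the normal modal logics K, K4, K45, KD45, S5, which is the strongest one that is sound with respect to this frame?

K4

Transitive (axiom 4): yes — every two-step R-path is closed by a direct edge.
Euclidean (axiom 5): no — 1 R 0 and 1 R 1, but not 0 R 1.
Serial (axiom D): yes — every world has a successor (e.g. 0 R 0).
Reflexive (axiom T): no — 2 is not related to itself.
So F validates K, K4; K45 would additionally require R to be Euclidean. The strongest is K4.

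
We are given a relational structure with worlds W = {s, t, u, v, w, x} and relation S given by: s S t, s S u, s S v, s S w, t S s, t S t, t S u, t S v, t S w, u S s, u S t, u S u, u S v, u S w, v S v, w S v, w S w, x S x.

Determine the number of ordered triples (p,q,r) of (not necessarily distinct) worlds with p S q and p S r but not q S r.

22

Enumerating: (s,v,t), (s,v,u), (s,v,w), (s,w,t), (s,w,u), (t,s,s), (t,v,s), (t,v,t), (t,v,u), (t,v,w), (t,w,s), (t,w,t), … and 10 more.
Total: 22.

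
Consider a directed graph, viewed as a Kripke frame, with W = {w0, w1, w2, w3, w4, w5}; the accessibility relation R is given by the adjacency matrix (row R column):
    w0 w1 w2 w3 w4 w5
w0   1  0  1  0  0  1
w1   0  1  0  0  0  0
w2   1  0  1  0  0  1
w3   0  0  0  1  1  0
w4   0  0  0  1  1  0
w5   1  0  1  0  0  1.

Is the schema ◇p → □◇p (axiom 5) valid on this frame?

Yes

By correspondence theory, 5 is valid on a frame iff R is Euclidean.
Euclidean: yes — any two successors of a common world are R-related.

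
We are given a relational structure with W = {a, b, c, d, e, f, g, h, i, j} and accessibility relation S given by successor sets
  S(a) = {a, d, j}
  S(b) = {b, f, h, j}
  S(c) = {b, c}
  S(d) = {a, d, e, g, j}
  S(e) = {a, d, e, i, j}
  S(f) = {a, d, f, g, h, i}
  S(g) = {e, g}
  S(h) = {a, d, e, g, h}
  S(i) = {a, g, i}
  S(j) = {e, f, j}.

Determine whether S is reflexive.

Yes

Reflexive: yes — every world is S-related to itself.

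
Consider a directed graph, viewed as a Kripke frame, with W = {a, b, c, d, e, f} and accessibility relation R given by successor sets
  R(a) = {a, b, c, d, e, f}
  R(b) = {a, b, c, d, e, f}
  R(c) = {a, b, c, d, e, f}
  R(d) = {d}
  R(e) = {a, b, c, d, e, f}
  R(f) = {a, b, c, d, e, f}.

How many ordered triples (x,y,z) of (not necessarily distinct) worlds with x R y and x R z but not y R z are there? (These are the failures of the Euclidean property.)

Enumerating: (a,d,a), (a,d,b), (a,d,c), (a,d,e), (a,d,f), (b,d,a), (b,d,b), (b,d,c), (b,d,e), (b,d,f), (c,d,a), (c,d,b), … and 13 more.
Total: 25.

25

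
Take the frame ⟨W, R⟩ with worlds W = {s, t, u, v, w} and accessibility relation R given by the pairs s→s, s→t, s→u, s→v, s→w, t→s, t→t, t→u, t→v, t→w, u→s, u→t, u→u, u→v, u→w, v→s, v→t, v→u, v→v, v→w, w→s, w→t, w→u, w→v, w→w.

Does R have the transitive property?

Yes

Transitive: yes — every two-step R-path is closed by a direct edge.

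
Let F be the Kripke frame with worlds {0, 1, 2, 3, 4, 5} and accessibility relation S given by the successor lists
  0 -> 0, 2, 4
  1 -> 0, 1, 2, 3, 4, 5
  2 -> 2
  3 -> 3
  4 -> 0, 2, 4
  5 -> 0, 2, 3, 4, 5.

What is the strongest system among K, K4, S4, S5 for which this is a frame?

Transitive (axiom 4): yes — every two-step S-path is closed by a direct edge.
Reflexive (axiom T): yes — every world is S-related to itself.
Euclidean (axiom 5): no — 0 S 2 and 0 S 4, but not 2 S 4.
So F validates K, K4, S4; S5 would additionally require S to be Euclidean. The strongest is S4.

S4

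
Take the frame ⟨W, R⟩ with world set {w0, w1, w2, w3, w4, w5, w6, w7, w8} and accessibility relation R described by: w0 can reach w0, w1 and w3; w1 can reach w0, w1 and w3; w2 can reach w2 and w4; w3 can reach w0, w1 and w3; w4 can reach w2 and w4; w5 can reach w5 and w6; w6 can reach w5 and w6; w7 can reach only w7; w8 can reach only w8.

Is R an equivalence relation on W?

Reflexive: yes — every world is R-related to itself.
Symmetric: yes — every pair in R has its reverse in R.
Transitive: yes — every two-step R-path is closed by a direct edge.
So R is an equivalence relation.

Yes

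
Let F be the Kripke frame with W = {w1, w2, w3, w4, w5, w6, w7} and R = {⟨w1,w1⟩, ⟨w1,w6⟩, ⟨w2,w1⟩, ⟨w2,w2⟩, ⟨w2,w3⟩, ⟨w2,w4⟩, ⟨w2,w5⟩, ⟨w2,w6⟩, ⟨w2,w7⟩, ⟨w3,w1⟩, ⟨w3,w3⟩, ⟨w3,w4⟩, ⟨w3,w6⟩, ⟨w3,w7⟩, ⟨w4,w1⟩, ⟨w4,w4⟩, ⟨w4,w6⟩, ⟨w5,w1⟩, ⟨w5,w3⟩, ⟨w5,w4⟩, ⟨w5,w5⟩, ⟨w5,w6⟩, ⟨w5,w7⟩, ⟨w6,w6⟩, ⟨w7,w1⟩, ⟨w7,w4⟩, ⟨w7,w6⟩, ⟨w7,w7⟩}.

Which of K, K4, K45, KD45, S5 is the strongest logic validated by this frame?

Transitive (axiom 4): yes — every two-step R-path is closed by a direct edge.
Euclidean (axiom 5): no — w2 R w1 and w2 R w3, but not w1 R w3.
Serial (axiom D): yes — every world has a successor (e.g. w1 R w1).
Reflexive (axiom T): yes — every world is R-related to itself.
So F validates K, K4; K45 would additionally require R to be Euclidean. The strongest is K4.

K4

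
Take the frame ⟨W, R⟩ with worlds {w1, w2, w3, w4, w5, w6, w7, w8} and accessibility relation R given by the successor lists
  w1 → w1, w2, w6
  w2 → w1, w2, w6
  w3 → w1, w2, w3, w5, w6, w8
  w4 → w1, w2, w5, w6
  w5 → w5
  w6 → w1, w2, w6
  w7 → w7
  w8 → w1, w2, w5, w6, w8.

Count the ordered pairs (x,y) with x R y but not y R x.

Enumerating: (w3,w1), (w3,w2), (w3,w5), (w3,w6), (w3,w8), (w4,w1), (w4,w2), (w4,w5), (w4,w6), (w8,w1), (w8,w2), (w8,w5), (w8,w6).

13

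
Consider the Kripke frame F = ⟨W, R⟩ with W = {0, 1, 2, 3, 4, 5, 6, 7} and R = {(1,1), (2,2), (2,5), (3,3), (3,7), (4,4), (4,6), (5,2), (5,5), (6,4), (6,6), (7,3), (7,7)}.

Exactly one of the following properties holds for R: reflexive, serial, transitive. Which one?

transitive

Reflexive: no — 0 is not related to itself.
Serial: no — 0 has no R-successor.
Transitive: yes — every two-step R-path is closed by a direct edge.
Only transitive holds.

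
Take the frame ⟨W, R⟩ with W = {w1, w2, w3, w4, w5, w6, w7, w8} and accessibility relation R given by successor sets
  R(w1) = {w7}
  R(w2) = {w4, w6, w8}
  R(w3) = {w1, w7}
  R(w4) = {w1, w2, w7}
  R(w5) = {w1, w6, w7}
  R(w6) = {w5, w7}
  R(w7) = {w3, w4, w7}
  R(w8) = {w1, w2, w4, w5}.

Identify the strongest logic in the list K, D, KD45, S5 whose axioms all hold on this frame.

Serial (axiom D): yes — every world has a successor (e.g. w1 R w7).
Euclidean (axiom 5): no — w2 R w4 and w2 R w6, but not w4 R w6.
Transitive (axiom 4): no — w1 R w7 and w7 R w3, but not w1 R w3.
Reflexive (axiom T): no — w1 is not related to itself.
So F validates K, D; KD45 would additionally require R to be Euclidean and transitive. The strongest is D.

D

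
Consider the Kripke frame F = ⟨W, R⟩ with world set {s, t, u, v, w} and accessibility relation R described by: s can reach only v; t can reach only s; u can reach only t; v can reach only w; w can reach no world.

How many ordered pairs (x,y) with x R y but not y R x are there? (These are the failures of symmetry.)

4

Enumerating: (s,v), (t,s), (u,t), (v,w).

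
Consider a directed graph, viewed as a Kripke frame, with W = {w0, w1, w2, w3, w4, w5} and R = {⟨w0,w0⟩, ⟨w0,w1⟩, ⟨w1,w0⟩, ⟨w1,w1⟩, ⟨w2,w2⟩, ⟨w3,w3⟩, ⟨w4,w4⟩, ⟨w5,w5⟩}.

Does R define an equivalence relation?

Reflexive: yes — every world is R-related to itself.
Symmetric: yes — every pair in R has its reverse in R.
Transitive: yes — every two-step R-path is closed by a direct edge.
So R is an equivalence relation.

Yes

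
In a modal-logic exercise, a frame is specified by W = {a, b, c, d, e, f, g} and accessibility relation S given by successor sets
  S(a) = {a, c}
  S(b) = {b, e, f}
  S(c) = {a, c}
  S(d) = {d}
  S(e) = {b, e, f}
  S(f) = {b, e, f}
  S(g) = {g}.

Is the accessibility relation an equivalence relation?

Reflexive: yes — every world is S-related to itself.
Symmetric: yes — every pair in S has its reverse in S.
Transitive: yes — every two-step S-path is closed by a direct edge.
So S is an equivalence relation.

Yes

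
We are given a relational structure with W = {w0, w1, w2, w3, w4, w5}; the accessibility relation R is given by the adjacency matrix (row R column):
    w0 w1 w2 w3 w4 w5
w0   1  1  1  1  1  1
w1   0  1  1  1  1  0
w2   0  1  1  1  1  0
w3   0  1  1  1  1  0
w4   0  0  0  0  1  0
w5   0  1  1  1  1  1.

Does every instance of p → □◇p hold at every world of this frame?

No

Axiom B corresponds to the accessibility relation being symmetric.
Symmetric: no — w0 R w1 but not w1 R w0.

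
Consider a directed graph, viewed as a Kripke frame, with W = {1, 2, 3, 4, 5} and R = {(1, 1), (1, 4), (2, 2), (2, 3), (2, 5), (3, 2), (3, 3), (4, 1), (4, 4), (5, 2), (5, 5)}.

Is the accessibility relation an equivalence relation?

Reflexive: yes — every world is R-related to itself.
Symmetric: yes — every pair in R has its reverse in R.
Transitive: no — 3 R 2 and 2 R 5, but not 3 R 5.
So R is not an equivalence relation.

No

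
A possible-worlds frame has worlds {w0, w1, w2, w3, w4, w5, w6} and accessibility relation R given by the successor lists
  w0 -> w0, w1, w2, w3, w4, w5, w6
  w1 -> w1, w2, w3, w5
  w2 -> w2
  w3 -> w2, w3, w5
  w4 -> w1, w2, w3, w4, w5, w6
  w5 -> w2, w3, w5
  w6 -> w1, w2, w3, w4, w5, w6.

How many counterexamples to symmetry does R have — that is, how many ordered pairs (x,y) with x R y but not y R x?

19

Enumerating: (w0,w1), (w0,w2), (w0,w3), (w0,w4), (w0,w5), (w0,w6), (w1,w2), (w1,w3), (w1,w5), (w3,w2), (w4,w1), (w4,w2), … and 7 more.
Total: 19.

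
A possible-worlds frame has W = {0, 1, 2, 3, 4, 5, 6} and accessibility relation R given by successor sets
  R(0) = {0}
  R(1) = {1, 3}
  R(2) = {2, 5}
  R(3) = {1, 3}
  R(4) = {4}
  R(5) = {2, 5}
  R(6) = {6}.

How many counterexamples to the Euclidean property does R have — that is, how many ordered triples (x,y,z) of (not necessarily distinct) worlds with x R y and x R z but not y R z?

0

R is Euclidean; there are no such tuples.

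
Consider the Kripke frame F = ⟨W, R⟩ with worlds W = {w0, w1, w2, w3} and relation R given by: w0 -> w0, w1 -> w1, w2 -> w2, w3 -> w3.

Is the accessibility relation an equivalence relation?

Yes

Reflexive: yes — every world is R-related to itself.
Symmetric: yes — every pair in R has its reverse in R.
Transitive: yes — every two-step R-path is closed by a direct edge.
So R is an equivalence relation.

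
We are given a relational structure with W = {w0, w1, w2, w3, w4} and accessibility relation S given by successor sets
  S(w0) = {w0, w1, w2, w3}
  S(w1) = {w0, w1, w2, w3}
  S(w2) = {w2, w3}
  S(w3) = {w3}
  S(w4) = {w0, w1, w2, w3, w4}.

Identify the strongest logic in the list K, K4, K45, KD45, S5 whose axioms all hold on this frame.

K4

Transitive (axiom 4): yes — every two-step S-path is closed by a direct edge.
Euclidean (axiom 5): no — w0 S w2 and w0 S w1, but not w2 S w1.
Serial (axiom D): yes — every world has a successor (e.g. w0 S w0).
Reflexive (axiom T): yes — every world is S-related to itself.
So F validates K, K4; K45 would additionally require S to be Euclidean. The strongest is K4.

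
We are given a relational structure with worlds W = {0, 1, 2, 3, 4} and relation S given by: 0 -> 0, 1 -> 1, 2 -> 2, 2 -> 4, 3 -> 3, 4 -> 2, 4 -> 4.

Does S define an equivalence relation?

Yes

Reflexive: yes — every world is S-related to itself.
Symmetric: yes — every pair in S has its reverse in S.
Transitive: yes — every two-step S-path is closed by a direct edge.
So S is an equivalence relation.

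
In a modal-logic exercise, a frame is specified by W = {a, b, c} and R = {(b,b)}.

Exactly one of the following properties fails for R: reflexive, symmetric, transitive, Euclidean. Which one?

reflexive

Reflexive: no — a is not related to itself.
Symmetric: yes — every pair in R has its reverse in R.
Transitive: yes — every two-step R-path is closed by a direct edge.
Euclidean: yes — any two successors of a common world are R-related.
Only reflexive fails.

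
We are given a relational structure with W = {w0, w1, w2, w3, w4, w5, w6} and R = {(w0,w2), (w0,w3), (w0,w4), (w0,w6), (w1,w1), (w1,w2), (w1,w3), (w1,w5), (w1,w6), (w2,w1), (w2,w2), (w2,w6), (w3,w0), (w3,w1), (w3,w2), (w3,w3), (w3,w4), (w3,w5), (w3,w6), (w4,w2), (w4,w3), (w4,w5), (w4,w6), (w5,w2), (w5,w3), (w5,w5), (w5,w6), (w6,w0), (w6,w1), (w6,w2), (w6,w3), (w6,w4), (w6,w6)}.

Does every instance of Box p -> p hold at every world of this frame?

No

The schema T characterises exactly the reflexive frames.
Reflexive: no — w0 is not related to itself.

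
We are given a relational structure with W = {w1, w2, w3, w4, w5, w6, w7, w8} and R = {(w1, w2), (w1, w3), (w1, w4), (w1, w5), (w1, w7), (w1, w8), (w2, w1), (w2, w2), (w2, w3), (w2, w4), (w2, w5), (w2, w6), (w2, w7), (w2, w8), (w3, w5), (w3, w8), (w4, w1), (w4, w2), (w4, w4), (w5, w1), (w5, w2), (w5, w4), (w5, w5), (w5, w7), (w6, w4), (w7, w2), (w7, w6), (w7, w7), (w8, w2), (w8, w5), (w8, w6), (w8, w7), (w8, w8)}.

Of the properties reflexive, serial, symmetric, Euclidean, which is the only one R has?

Reflexive: no — w1 is not related to itself.
Serial: yes — every world has a successor (e.g. w1 R w2).
Symmetric: no — w1 R w3 but not w3 R w1.
Euclidean: no — w1 R w3 and w1 R w2, but not w3 R w2.
Only serial holds.

serial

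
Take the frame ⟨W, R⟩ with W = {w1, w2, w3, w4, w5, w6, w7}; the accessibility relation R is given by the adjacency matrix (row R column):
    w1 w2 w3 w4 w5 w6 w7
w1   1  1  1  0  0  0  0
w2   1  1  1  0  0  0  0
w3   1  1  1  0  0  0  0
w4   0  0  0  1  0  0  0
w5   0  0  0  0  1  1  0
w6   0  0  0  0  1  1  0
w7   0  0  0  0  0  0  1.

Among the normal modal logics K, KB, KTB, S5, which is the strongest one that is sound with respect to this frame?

Symmetric (axiom B): yes — every pair in R has its reverse in R.
Reflexive (axiom T): yes — every world is R-related to itself.
Euclidean (axiom 5): yes — any two successors of a common world are R-related.
So F validates K, KB, KTB, S5. The strongest is S5.

S5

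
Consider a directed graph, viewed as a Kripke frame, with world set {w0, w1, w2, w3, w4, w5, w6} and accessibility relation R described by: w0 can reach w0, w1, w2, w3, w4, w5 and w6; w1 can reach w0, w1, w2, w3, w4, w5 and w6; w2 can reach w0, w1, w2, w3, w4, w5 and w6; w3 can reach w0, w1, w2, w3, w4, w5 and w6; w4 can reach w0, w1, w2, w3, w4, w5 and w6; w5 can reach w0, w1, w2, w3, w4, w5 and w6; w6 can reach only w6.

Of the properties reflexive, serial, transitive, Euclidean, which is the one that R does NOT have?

Reflexive: yes — every world is R-related to itself.
Serial: yes — every world has a successor (e.g. w0 R w0).
Transitive: yes — every two-step R-path is closed by a direct edge.
Euclidean: no — w0 R w6 and w0 R w1, but not w6 R w1.
Only Euclidean fails.

Euclidean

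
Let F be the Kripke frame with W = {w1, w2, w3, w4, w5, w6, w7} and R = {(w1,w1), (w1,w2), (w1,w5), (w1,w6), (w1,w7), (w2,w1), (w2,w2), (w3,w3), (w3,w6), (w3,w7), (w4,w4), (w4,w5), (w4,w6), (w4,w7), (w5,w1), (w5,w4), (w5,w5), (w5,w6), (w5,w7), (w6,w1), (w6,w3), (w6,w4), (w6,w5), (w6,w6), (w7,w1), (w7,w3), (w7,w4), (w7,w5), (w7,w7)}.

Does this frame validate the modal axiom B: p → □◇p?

Yes

Axiom B corresponds to the accessibility relation being symmetric.
Symmetric: yes — every pair in R has its reverse in R.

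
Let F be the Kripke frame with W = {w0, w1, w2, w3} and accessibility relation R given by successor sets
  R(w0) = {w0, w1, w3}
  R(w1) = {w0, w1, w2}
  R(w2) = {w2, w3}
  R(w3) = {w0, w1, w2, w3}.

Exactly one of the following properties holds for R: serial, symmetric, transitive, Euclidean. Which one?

serial

Serial: yes — every world has a successor (e.g. w0 R w0).
Symmetric: no — w1 R w2 but not w2 R w1.
Transitive: no — w0 R w1 and w1 R w2, but not w0 R w2.
Euclidean: no — w0 R w1 and w0 R w3, but not w1 R w3.
Only serial holds.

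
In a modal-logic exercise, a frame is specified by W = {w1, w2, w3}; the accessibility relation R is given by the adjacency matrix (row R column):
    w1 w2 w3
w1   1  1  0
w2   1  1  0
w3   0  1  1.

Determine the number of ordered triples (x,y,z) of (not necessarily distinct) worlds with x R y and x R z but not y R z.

1

Enumerating: (w3,w2,w3).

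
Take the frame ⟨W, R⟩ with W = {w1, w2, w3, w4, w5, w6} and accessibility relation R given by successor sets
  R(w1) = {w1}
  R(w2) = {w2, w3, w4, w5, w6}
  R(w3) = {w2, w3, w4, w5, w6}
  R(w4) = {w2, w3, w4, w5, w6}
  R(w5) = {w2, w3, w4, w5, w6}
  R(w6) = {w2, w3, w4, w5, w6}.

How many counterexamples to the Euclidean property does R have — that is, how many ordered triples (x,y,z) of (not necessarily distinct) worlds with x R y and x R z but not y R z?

R is Euclidean; there are no such tuples.

0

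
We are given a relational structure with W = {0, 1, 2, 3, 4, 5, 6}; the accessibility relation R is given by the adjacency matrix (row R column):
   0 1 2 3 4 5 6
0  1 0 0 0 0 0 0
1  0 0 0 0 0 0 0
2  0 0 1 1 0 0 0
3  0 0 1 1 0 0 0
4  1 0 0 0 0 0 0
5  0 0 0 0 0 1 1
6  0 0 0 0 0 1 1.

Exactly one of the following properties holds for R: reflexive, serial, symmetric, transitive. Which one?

Reflexive: no — 1 is not related to itself.
Serial: no — 1 has no R-successor.
Symmetric: no — 4 R 0 but not 0 R 4.
Transitive: yes — every two-step R-path is closed by a direct edge.
Only transitive holds.

transitive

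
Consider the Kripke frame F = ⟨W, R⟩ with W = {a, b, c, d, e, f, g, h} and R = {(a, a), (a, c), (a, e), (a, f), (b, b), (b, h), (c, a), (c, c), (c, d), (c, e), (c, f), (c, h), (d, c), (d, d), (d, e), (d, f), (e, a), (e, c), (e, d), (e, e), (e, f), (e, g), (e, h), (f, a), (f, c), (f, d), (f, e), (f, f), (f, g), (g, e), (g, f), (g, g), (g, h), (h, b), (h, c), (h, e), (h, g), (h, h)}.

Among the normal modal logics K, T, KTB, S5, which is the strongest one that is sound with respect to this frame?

Reflexive (axiom T): yes — every world is R-related to itself.
Symmetric (axiom B): yes — every pair in R has its reverse in R.
Euclidean (axiom 5): no — c R a and c R d, but not a R d.
So F validates K, T, KTB; S5 would additionally require R to be Euclidean. The strongest is KTB.

KTB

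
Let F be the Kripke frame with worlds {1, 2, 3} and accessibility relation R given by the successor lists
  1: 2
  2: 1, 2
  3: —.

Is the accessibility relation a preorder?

Reflexive: no — 1 is not related to itself.
Transitive: no — 1 R 2 and 2 R 1, but not 1 R 1.
So R is not a preorder.

No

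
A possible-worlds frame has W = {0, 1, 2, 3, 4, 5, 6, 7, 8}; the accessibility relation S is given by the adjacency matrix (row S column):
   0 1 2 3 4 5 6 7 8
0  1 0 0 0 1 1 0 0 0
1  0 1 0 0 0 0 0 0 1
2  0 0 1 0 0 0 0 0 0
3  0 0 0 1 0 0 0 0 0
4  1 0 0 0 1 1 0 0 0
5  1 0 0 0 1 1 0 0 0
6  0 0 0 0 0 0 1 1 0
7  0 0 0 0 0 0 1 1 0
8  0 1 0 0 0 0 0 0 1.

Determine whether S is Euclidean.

Euclidean: yes — any two successors of a common world are S-related.

Yes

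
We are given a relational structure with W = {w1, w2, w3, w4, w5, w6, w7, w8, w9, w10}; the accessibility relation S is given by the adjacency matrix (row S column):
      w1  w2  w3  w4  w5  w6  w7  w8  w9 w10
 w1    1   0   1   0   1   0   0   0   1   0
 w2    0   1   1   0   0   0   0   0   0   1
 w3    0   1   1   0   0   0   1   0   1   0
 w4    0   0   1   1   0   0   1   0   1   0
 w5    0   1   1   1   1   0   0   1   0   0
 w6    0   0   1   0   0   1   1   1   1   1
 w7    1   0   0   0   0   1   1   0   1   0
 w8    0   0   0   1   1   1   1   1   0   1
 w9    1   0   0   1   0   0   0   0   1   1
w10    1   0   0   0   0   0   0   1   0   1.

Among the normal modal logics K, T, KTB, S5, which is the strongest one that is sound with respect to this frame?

T

Reflexive (axiom T): yes — every world is S-related to itself.
Symmetric (axiom B): no — w1 S w3 but not w3 S w1.
Euclidean (axiom 5): no — w1 S w3 and w1 S w5, but not w3 S w5.
So F validates K, T; KTB would additionally require S to be symmetric. The strongest is T.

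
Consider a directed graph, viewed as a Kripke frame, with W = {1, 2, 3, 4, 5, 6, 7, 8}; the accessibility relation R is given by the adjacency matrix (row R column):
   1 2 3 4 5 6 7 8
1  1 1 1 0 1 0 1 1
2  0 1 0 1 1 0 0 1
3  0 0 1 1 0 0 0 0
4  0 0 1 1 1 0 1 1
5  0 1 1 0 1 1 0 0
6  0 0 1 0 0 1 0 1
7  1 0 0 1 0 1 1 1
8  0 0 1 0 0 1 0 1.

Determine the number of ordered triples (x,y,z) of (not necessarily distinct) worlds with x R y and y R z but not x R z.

33

Enumerating: (1,2,4), (1,3,4), (1,5,6), (1,7,4), (1,7,6), (1,8,6), (2,4,3), (2,4,7), (2,5,3), (2,5,6), (2,8,3), (2,8,6), … and 21 more.
Total: 33.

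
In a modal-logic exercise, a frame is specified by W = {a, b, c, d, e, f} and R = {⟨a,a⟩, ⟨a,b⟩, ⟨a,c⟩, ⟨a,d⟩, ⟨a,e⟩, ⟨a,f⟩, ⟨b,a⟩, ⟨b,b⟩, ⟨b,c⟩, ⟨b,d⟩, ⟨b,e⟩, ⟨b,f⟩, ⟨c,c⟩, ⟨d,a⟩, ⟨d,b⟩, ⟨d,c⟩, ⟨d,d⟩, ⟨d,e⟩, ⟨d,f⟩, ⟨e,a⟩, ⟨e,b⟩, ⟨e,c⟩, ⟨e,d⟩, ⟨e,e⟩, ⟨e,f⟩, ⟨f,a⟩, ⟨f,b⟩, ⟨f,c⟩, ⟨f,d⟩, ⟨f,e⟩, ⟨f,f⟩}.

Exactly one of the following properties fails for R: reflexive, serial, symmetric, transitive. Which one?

symmetric

Reflexive: yes — every world is R-related to itself.
Serial: yes — every world has a successor (e.g. a R a).
Symmetric: no — a R c but not c R a.
Transitive: yes — every two-step R-path is closed by a direct edge.
Only symmetric fails.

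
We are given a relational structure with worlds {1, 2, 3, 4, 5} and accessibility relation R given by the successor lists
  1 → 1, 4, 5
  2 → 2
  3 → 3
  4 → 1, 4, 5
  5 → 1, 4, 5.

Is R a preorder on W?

Yes

Reflexive: yes — every world is R-related to itself.
Transitive: yes — every two-step R-path is closed by a direct edge.
So R is a preorder.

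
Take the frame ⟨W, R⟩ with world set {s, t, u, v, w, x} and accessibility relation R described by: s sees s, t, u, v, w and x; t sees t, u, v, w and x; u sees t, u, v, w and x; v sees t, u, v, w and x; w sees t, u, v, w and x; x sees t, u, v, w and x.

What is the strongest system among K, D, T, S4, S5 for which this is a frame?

Serial (axiom D): yes — every world has a successor (e.g. s R s).
Reflexive (axiom T): yes — every world is R-related to itself.
Transitive (axiom 4): yes — every two-step R-path is closed by a direct edge.
Euclidean (axiom 5): no — s R t and s R s, but not t R s.
So F validates K, D, T, S4; S5 would additionally require R to be Euclidean. The strongest is S4.

S4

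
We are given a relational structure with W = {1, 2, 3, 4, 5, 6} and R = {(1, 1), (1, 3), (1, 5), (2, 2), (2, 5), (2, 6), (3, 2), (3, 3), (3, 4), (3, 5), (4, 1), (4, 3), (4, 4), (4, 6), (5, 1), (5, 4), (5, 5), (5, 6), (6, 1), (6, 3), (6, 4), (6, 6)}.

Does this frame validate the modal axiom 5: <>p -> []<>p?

No

Axiom 5 corresponds to the accessibility relation being Euclidean.
Euclidean: no — 1 R 5 and 1 R 3, but not 5 R 3.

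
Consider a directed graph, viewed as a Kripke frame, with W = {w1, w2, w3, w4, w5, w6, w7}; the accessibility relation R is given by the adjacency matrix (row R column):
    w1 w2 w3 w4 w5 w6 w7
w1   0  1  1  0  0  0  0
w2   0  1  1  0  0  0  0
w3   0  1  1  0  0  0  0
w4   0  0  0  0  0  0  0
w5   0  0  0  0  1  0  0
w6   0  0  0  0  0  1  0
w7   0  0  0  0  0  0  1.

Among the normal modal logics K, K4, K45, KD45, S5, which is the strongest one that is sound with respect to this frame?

K45

Transitive (axiom 4): yes — every two-step R-path is closed by a direct edge.
Euclidean (axiom 5): yes — any two successors of a common world are R-related.
Serial (axiom D): no — w4 has no R-successor.
Reflexive (axiom T): no — w1 is not related to itself.
So F validates K, K4, K45; KD45 would additionally require R to be serial. The strongest is K45.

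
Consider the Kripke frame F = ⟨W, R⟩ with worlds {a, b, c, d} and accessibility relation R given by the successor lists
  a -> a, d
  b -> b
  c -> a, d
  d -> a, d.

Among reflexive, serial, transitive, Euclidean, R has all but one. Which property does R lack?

Reflexive: no — c is not related to itself.
Serial: yes — every world has a successor (e.g. a R a).
Transitive: yes — every two-step R-path is closed by a direct edge.
Euclidean: yes — any two successors of a common world are R-related.
Only reflexive fails.

reflexive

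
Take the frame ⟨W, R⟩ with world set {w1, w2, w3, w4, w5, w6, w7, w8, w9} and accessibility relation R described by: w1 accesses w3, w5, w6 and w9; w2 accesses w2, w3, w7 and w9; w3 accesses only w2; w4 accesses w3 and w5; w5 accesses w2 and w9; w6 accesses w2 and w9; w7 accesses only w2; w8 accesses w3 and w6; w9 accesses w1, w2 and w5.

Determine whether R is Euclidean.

No

Euclidean: no — w1 R w3 and w1 R w5, but not w3 R w5.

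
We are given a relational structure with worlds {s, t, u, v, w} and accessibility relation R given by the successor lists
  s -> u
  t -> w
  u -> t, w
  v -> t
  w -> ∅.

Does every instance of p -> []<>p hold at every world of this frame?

Axiom B corresponds to the accessibility relation being symmetric.
Symmetric: no — s R u but not u R s.

No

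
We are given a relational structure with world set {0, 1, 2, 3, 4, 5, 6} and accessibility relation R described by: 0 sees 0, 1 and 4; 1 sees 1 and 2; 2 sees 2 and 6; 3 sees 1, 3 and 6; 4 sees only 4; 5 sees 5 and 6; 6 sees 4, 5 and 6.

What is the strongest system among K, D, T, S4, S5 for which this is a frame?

T

Serial (axiom D): yes — every world has a successor (e.g. 0 R 0).
Reflexive (axiom T): yes — every world is R-related to itself.
Transitive (axiom 4): no — 0 R 1 and 1 R 2, but not 0 R 2.
Euclidean (axiom 5): no — 0 R 1 and 0 R 4, but not 1 R 4.
So F validates K, D, T; S4 would additionally require R to be transitive. The strongest is T.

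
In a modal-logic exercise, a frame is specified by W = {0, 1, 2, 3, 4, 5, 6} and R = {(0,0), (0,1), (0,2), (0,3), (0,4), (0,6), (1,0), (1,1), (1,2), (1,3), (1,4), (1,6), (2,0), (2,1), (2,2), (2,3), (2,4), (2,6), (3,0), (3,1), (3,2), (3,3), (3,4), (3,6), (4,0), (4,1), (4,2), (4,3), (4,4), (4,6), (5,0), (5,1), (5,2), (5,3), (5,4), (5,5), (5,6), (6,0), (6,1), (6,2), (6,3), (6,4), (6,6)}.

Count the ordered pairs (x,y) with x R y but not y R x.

Enumerating: (5,0), (5,1), (5,2), (5,3), (5,4), (5,6).

6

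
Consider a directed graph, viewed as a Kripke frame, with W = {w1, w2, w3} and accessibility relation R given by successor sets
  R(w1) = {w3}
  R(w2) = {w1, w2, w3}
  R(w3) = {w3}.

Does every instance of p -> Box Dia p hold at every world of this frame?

No

By correspondence theory, B is valid on a frame iff R is symmetric.
Symmetric: no — w1 R w3 but not w3 R w1.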